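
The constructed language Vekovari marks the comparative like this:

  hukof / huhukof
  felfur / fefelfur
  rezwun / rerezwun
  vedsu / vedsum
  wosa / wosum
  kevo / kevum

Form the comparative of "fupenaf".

fufupenaf

felfur and vedsu both have last vowel 'u' yet inflect differently (fefelfur, vedsum), so the last vowel is not what conditions the rule; whether the stem ends in a vowel or a consonant is.
"fupenaf" ends in a consonant. The stems ending in a consonant (hukof → huhukof, felfur → fefelfur, rezwun → rerezwun) repeat the first consonant+vowel as a prefix.
So fupenaf → fufupenaf.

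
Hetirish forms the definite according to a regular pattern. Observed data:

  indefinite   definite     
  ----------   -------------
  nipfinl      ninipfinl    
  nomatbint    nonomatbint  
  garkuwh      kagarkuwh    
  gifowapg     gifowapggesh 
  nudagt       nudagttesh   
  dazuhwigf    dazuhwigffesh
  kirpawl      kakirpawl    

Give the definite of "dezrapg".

dezrapggesh

kirpawl and nipfinl both end in -l yet inflect differently (kakirpawl, ninipfinl), so the final letter is not what conditions the rule; the second-to-last letter is.
"dezrapg" has second-to-last letter 'p'. The one such stem in the data (gifowapg → gifowapggesh) doubles the final consonant and adds -esh (as do nudagt, dazuhwigf), so the same rule applies.
The other patterns: stems whose second-to-last letter is 'w' add the prefix ka-; stems whose second-to-last letter is 'n' repeat the first consonant+vowel as a prefix.
So dezrapg → dezrapggesh.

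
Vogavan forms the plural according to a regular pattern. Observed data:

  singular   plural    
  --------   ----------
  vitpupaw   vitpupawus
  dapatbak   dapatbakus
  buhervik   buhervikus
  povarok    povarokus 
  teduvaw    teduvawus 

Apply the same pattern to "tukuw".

Every pair shown (vitpupaw → vitpupawus, dapatbak → dapatbakus, buhervik → buhervikus, …) follows the same rule: add -us.
So tukuw → tukuwus.

tukuwus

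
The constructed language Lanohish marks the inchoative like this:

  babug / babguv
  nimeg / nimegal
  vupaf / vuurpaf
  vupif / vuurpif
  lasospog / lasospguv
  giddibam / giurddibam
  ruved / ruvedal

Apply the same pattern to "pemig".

peurmig

lasospog and nimeg both end in -g yet inflect differently (lasospguv, nimegal), so the final letter is not what conditions the rule; the last vowel is.
"pemig" has last vowel 'i'. The one such stem in the data (vupif → vuurpif) inserts -ur- after the first vowel (as do vupaf, giddibam), so the same rule applies.
The other patterns: stems whose last vowel is 'o' or 'u' delete the last vowel and add -uv; stems whose last vowel is 'e' add -al.
So pemig → peurmig.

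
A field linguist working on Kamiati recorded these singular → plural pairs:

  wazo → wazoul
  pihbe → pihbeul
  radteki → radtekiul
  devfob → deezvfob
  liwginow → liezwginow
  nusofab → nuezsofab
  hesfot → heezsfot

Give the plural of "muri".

"muri" ends in a vowel. The stems ending in a vowel (wazo → wazoul, pihbe → pihbeul, radteki → radtekiul) add -ul.
The other pattern: stems ending in a consonant insert -ez- after the first vowel.
So muri → muriul.

muriul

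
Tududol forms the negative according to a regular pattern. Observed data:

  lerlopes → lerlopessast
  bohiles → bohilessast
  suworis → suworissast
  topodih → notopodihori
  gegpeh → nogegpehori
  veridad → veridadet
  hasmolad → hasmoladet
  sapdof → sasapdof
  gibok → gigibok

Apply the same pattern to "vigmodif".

vivigmodif

"vigmodif" ends in -f. The one such stem in the data (sapdof → sasapdof) repeats the first consonant+vowel as a prefix (as does gibok), so the same rule applies.
The other patterns: stems ending in -s double the final consonant and add -ast; stems ending in -h add no- … -ori around the stem; stems ending in -d add -et.
So vigmodif → vivigmodif.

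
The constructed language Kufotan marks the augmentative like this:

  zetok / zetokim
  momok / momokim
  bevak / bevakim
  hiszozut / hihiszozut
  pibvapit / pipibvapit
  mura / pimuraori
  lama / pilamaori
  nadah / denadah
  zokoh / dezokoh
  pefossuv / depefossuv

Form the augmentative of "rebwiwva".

"rebwiwva" ends in -a. The stems ending in -a (mura → pimuraori, lama → pilamaori) add pi- … -ori around the stem.
The other patterns: stems ending in -k add -im; stems ending in -t repeat the first consonant+vowel as a prefix; stems ending in -h or -v add the prefix de-.
So rebwiwva → pirebwiwvaori.

pirebwiwvaori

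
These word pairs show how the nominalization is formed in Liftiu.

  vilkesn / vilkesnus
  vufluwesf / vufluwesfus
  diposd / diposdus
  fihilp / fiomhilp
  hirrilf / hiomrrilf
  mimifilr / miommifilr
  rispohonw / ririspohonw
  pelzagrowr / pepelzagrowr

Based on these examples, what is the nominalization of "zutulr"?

zuomtulr

vufluwesf and hirrilf both end in -f yet inflect differently (vufluwesfus, hiomrrilf), so the final letter is not what conditions the rule; the second-to-last letter is.
"zutulr" has second-to-last letter 'l'. The stems whose second-to-last letter is 'l' (fihilp → fiomhilp, hirrilf → hiomrrilf, mimifilr → miommifilr) insert -om- after the first vowel.
The other patterns: stems whose second-to-last letter is 's' add -us; stems whose second-to-last letter is 'n' or 'w' repeat the first consonant+vowel as a prefix.
So zutulr → zuomtulr.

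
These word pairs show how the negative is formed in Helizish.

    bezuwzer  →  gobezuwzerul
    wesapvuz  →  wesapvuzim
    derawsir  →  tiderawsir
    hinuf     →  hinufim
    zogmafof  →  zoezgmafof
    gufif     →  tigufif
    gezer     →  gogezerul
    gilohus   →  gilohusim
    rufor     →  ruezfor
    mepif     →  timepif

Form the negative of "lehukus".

"lehukus" has last vowel 'u'. The stems whose last vowel is 'u' (wesapvuz → wesapvuzim, gilohus → gilohusim, hinuf → hinufim) add -im.
So lehukus → lehukusim.

lehukusim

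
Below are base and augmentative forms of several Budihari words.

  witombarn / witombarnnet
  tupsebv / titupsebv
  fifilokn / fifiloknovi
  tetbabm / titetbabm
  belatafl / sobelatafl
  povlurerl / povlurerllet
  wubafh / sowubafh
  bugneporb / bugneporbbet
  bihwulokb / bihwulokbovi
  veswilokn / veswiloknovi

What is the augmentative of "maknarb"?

maknarbbet

povlurerl and belatafl both end in -l yet inflect differently (povlurerllet, sobelatafl), so the final letter is not what conditions the rule; the second-to-last letter is.
"maknarb" has second-to-last letter 'r'. The stems whose second-to-last letter is 'r' (witombarn → witombarnnet, bugneporb → bugneporbbet, povlurerl → povlurerllet) double the final consonant and add -et.
The other patterns: stems whose second-to-last letter is 'f' add the prefix so-; stems whose second-to-last letter is 'k' add -ovi; stems whose second-to-last letter is 'b' add the prefix ti-.
So maknarb → maknarbbet.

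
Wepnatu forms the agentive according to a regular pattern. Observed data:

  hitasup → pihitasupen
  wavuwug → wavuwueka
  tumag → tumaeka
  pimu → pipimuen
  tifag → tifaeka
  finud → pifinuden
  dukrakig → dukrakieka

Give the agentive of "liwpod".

piliwpoden

wavuwug and hitasup both have last vowel 'u' yet inflect differently (wavuwueka, pihitasupen), so the last vowel is not what conditions the rule; the final letter is.
"liwpod" ends in -d. The one such stem in the data (finud → pifinuden) adds pi- … -en around the stem, so the same rule applies.
So liwpod → piliwpoden.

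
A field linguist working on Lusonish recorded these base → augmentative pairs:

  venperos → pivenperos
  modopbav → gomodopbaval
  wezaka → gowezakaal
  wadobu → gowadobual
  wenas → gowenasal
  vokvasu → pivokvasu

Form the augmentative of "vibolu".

pivibolu

vokvasu and wadobu both end in -u yet inflect differently (pivokvasu, gowadobual), so the final letter is not what conditions the rule; the first letter is.
"vibolu" begins with v-. The stems beginning with v- (venperos → pivenperos, vokvasu → pivokvasu) add the prefix pi-.
So vibolu → pivibolu.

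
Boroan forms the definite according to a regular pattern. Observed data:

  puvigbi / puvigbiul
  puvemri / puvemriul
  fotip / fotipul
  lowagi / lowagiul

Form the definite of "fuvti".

fuvtiul

Every pair shown (puvigbi → puvigbiul, puvemri → puvemriul, fotip → fotipul, …) follows the same rule: add -ul.
So fuvti → fuvtiul.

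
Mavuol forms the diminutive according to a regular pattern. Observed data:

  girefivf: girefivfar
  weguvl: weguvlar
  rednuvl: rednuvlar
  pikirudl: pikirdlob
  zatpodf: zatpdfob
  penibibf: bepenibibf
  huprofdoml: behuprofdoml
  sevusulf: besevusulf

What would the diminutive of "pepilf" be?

weguvl and pikirudl both end in -l yet inflect differently (weguvlar, pikirdlob), so the final letter is not what conditions the rule; the second-to-last letter is.
"pepilf" has second-to-last letter 'l'. The one such stem in the data (sevusulf → besevusulf) adds the prefix be-, so the same rule applies.
The other patterns: stems whose second-to-last letter is 'v' add -ar; stems whose second-to-last letter is 'd' delete the last vowel and add -ob.
So pepilf → bepepilf.

bepepilf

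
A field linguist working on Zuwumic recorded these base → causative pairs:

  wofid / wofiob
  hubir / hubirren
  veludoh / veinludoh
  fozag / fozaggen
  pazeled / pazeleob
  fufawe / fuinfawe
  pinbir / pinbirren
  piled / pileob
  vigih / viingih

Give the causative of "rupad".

rupaob

vigih and wofid both have last vowel 'i' yet inflect differently (viingih, wofiob), so the last vowel is not what conditions the rule; the final letter is.
"rupad" ends in -d. The stems ending in -d (wofid → wofiob, pazeled → pazeleob, piled → pileob) drop the final letter and add -ob.
The other patterns: stems ending in -e or -h insert -in- after the first vowel; stems ending in -g or -r double the final consonant and add -en.
So rupad → rupaob.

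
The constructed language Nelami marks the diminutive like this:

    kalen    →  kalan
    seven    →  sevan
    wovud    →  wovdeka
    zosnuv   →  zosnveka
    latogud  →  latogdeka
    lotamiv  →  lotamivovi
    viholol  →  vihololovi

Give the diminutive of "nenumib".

nenumibovi

zosnuv and lotamiv both end in -v yet inflect differently (zosnveka, lotamivovi), so the final letter is not what conditions the rule; the last vowel is.
"nenumib" has last vowel 'i'. The one such stem in the data (lotamiv → lotamivovi) adds -ovi, so the same rule applies.
The other patterns: stems whose last vowel is 'e' change the last vowel to 'a'; stems whose last vowel is 'u' delete the last vowel and add -eka.
So nenumib → nenumibovi.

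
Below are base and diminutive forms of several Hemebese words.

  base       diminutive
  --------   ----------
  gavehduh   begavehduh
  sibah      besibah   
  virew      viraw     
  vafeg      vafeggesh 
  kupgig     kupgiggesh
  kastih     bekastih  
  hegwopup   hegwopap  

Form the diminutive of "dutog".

dutoggesh

kupgig and kastih both have last vowel 'i' yet inflect differently (kupgiggesh, bekastih), so the last vowel is not what conditions the rule; the final letter is.
"dutog" ends in -g. The stems ending in -g (kupgig → kupgiggesh, vafeg → vafeggesh) double the final consonant and add -esh.
The other patterns: stems ending in -h add the prefix be-; stems ending in -p or -w change the last vowel to 'a'.
So dutog → dutoggesh.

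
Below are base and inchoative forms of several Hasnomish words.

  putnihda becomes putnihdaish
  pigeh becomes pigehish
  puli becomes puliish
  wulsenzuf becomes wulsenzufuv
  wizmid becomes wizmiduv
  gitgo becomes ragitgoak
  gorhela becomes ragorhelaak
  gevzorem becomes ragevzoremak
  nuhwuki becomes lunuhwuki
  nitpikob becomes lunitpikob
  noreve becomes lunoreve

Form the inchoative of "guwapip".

putnihda and gorhela both end in -a yet inflect differently (putnihdaish, ragorhelaak), so the final letter is not what conditions the rule; the first letter is.
"guwapip" begins with g-. The stems beginning with g- (gitgo → ragitgoak, gorhela → ragorhelaak, gevzorem → ragevzoremak) add ra- … -ak around the stem.
So guwapip → raguwapipak.

raguwapipak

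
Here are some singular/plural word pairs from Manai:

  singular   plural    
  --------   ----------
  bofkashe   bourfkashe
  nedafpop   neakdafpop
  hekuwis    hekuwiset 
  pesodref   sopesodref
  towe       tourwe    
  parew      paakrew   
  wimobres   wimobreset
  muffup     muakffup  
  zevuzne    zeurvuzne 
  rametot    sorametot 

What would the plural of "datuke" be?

"datuke" ends in -e. The stems ending in -e (bofkashe → bourfkashe, zevuzne → zeurvuzne, towe → tourwe) insert -ur- after the first vowel.
The other patterns: stems ending in -f or -t add the prefix so-; stems ending in -s add -et; stems ending in -p or -w insert -ak- after the first vowel.
So datuke → daurtuke.

daurtuke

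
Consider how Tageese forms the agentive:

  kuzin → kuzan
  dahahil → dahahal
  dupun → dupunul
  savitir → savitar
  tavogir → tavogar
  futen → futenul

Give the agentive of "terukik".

terukak

kuzin and futen both end in -n yet inflect differently (kuzan, futenul), so the final letter is not what conditions the rule; the last vowel is.
"terukik" has last vowel 'i'. The stems whose last vowel is 'i' (tavogir → tavogar, kuzin → kuzan, savitir → savitar) change the last vowel to 'a'.
The other pattern: stems whose last vowel is 'e' or 'u' add -ul.
So terukik → terukak.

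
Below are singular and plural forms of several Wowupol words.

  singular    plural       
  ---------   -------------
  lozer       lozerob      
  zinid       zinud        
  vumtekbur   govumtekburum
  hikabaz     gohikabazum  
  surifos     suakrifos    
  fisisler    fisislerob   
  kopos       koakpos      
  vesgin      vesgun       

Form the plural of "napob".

fisisler and vumtekbur both end in -r yet inflect differently (fisislerob, govumtekburum), so the final letter is not what conditions the rule; the last vowel is.
"napob" has last vowel 'o'. The stems whose last vowel is 'o' (surifos → suakrifos, kopos → koakpos) insert -ak- after the first vowel.
The other patterns: stems whose last vowel is 'e' add -ob; stems whose last vowel is 'i' change the last vowel to 'u'; stems whose last vowel is 'a' or 'u' add go- … -um around the stem.
So napob → naakpob.

naakpob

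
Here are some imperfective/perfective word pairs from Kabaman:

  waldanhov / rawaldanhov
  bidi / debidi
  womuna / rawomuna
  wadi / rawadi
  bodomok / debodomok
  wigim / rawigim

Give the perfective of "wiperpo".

rawiperpo

wadi and bidi both end in -i yet inflect differently (rawadi, debidi), so the final letter is not what conditions the rule; the first letter is.
"wiperpo" begins with w-. The stems beginning with w- (waldanhov → rawaldanhov, wigim → rawigim, wadi → rawadi) add the prefix ra-.
So wiperpo → rawiperpo.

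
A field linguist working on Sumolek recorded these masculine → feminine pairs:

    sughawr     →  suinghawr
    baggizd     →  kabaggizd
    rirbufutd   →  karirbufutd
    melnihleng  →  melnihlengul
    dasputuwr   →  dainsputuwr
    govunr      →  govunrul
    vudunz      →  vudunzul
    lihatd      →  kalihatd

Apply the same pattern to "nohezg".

kanohezg

govunr and sughawr both end in -r yet inflect differently (govunrul, suinghawr), so the final letter is not what conditions the rule; the second-to-last letter is.
"nohezg" has second-to-last letter 'z'. The one such stem in the data (baggizd → kabaggizd) adds the prefix ka-, so the same rule applies.
The other patterns: stems whose second-to-last letter is 'n' add -ul; stems whose second-to-last letter is 'w' insert -in- after the first vowel.
So nohezg → kanohezg.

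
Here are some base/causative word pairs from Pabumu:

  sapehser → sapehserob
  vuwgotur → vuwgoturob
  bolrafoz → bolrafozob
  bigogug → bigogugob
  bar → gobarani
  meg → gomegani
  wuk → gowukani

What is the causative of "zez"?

gozezani

"zez" has 1 vowel. The stems with 1 vowel (bar → gobarani, meg → gomegani, wuk → gowukani) add go- … -ani around the stem.
So zez → gozezani.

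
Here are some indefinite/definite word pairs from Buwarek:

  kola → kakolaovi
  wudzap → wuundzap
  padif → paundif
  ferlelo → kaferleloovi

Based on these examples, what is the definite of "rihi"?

kola and wudzap both have last vowel 'a' yet inflect differently (kakolaovi, wuundzap), so the last vowel is not what conditions the rule; whether the stem ends in a vowel or a consonant is.
"rihi" ends in a vowel. The stems ending in a vowel (kola → kakolaovi, ferlelo → kaferleloovi) add ka- … -ovi around the stem.
So rihi → karihiovi.

karihiovi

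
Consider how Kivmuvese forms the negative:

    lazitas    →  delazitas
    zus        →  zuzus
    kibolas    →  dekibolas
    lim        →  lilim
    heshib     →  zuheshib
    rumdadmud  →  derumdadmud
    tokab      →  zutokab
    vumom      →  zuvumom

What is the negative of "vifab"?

zuvifab

lim and vumom both end in -m yet inflect differently (lilim, zuvumom), so the final letter is not what conditions the rule; the number of vowels is.
"vifab" has 2 vowels. The stems with 2 vowels (tokab → zutokab, heshib → zuheshib, vumom → zuvumom) add the prefix zu-.
The other patterns: stems with 1 vowel repeat the first consonant+vowel as a prefix; stems with 3 vowels add the prefix de-.
So vifab → zuvifab.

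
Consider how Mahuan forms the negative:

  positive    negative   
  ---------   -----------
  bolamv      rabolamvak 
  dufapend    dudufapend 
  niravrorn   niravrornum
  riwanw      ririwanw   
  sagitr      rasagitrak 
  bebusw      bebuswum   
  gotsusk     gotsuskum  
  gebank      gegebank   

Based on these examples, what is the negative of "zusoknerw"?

zusoknerwum

riwanw and bebusw both end in -w yet inflect differently (ririwanw, bebuswum), so the final letter is not what conditions the rule; the second-to-last letter is.
"zusoknerw" has second-to-last letter 'r'. The one such stem in the data (niravrorn → niravrornum) adds -um, so the same rule applies.
The other patterns: stems whose second-to-last letter is 'n' repeat the first consonant+vowel as a prefix; stems whose second-to-last letter is 'm' or 't' add ra- … -ak around the stem.
So zusoknerw → zusoknerwum.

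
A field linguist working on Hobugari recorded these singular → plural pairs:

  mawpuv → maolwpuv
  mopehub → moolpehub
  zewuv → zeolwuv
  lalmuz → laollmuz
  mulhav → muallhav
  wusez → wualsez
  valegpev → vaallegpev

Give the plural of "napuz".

naolpuz

mawpuv and mulhav both end in -v yet inflect differently (maolwpuv, muallhav), so the final letter is not what conditions the rule; the last vowel is.
"napuz" has last vowel 'u'. The stems whose last vowel is 'u' (mawpuv → maolwpuv, mopehub → moolpehub, zewuv → zeolwuv) insert -ol- after the first vowel.
So napuz → naolpuz.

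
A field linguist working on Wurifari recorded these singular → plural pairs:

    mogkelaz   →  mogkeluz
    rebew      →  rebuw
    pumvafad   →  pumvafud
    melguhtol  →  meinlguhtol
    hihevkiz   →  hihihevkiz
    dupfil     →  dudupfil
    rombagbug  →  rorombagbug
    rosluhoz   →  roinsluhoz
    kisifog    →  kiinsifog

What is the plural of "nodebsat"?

nodebsut

hihevkiz and rosluhoz both end in -z yet inflect differently (hihihevkiz, roinsluhoz), so the final letter is not what conditions the rule; the last vowel is.
"nodebsat" has last vowel 'a'. The stems whose last vowel is 'a' (pumvafad → pumvafud, mogkelaz → mogkeluz) change the last vowel to 'u'.
The other patterns: stems whose last vowel is 'i' or 'u' repeat the first consonant+vowel as a prefix; stems whose last vowel is 'o' insert -in- after the first vowel.
So nodebsat → nodebsut.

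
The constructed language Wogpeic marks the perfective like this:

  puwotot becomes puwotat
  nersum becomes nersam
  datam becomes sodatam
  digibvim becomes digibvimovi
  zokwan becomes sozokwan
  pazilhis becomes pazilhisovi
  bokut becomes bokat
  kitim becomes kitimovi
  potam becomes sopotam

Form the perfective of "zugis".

datam and kitim both end in -m yet inflect differently (sodatam, kitimovi), so the final letter is not what conditions the rule; the last vowel is.
"zugis" has last vowel 'i'. The stems whose last vowel is 'i' (pazilhis → pazilhisovi, kitim → kitimovi, digibvim → digibvimovi) add -ovi.
The other patterns: stems whose last vowel is 'a' add the prefix so-; stems whose last vowel is 'o' or 'u' change the last vowel to 'a'.
So zugis → zugisovi.

zugisovi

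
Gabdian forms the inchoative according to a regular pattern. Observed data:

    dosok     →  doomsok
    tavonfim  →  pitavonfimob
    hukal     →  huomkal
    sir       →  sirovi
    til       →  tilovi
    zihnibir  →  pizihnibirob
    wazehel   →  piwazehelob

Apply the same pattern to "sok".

"sok" has 1 vowel. The stems with 1 vowel (sir → sirovi, til → tilovi) add -ovi.
The other patterns: stems with 2 vowels insert -om- after the first vowel; stems with 3 vowels add pi- … -ob around the stem.
So sok → sokovi.

sokovi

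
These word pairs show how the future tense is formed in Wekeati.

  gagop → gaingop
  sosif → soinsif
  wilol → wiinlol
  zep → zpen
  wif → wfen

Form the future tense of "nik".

nken

gagop and zep both end in -p yet inflect differently (gaingop, zpen), so the final letter is not what conditions the rule; the number of vowels is.
"nik" has 1 vowel. The stems with 1 vowel (zep → zpen, wif → wfen) delete the last vowel and add -en.
So nik → nken.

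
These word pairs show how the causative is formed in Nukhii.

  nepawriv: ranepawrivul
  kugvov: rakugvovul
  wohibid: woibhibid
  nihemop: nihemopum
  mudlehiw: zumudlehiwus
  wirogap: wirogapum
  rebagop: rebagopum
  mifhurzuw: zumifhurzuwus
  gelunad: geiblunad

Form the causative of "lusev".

ralusevul

"lusev" ends in -v. The stems ending in -v (kugvov → rakugvovul, nepawriv → ranepawrivul) add ra- … -ul around the stem.
The other patterns: stems ending in -w add zu- … -us around the stem; stems ending in -p add -um; stems ending in -d insert -ib- after the first vowel.
So lusev → ralusevul.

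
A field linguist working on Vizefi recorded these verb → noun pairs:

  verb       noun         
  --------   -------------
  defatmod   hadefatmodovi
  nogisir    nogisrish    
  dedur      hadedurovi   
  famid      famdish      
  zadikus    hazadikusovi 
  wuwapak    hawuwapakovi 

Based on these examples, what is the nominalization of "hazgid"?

hazgdish

nogisir and dedur both end in -r yet inflect differently (nogisrish, hadedurovi), so the final letter is not what conditions the rule; the last vowel is.
"hazgid" has last vowel 'i'. The stems whose last vowel is 'i' (famid → famdish, nogisir → nogisrish) delete the last vowel and add -ish.
So hazgid → hazgdish.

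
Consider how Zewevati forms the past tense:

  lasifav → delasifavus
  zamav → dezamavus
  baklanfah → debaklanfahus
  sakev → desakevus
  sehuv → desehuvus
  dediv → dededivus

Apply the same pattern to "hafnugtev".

Every pair shown (lasifav → delasifavus, zamav → dezamavus, baklanfah → debaklanfahus, …) follows the same rule: add de- … -us around the stem.
So hafnugtev → dehafnugtevus.

dehafnugtevus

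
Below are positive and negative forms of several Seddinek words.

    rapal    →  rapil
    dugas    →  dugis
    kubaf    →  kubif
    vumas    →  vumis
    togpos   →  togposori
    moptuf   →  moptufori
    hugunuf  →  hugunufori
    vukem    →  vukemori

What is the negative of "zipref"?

ziprefori

"zipref" has last vowel 'e'. The one such stem in the data (vukem → vukemori) adds -ori, so the same rule applies.
So zipref → ziprefori.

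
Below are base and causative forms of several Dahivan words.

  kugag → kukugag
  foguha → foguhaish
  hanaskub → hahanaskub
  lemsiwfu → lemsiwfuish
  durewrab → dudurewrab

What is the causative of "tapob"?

tatapob

"tapob" ends in a consonant. The stems ending in a consonant (kugag → kukugag, durewrab → dudurewrab, hanaskub → hahanaskub) repeat the first consonant+vowel as a prefix.
The other pattern: stems ending in a vowel add -ish.
So tapob → tatapob.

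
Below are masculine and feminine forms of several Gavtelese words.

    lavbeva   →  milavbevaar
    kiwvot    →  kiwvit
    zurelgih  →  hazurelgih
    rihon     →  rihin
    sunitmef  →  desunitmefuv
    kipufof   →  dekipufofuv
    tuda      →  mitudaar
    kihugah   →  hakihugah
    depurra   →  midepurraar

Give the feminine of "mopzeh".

"mopzeh" ends in -h. The stems ending in -h (zurelgih → hazurelgih, kihugah → hakihugah) add the prefix ha-.
The other patterns: stems ending in -a add mi- … -ar around the stem; stems ending in -f add de- … -uv around the stem; stems ending in -n or -t change the last vowel to 'i'.
So mopzeh → hamopzeh.

hamopzeh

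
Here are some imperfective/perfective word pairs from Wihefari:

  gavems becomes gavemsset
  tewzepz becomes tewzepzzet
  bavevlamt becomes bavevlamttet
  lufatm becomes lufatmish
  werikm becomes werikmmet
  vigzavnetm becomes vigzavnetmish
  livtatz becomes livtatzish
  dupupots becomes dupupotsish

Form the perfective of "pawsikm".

pawsikmmet

"pawsikm" has second-to-last letter 'k'. The one such stem in the data (werikm → werikmmet) doubles the final consonant and adds -et (as do bavevlamt, tewzepz), so the same rule applies.
The other pattern: stems whose second-to-last letter is 't' add -ish.
So pawsikm → pawsikmmet.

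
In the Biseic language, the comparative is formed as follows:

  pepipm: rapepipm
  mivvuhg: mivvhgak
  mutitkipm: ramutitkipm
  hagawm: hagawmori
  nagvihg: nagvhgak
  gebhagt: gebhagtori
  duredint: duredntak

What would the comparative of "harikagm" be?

mutitkipm and hagawm both end in -m yet inflect differently (ramutitkipm, hagawmori), so the final letter is not what conditions the rule; the second-to-last letter is.
"harikagm" has second-to-last letter 'g'. The one such stem in the data (gebhagt → gebhagtori) adds -ori, so the same rule applies.
The other patterns: stems whose second-to-last letter is 'p' add the prefix ra-; stems whose second-to-last letter is 'h' or 'n' delete the last vowel and add -ak.
So harikagm → harikagmori.

harikagmori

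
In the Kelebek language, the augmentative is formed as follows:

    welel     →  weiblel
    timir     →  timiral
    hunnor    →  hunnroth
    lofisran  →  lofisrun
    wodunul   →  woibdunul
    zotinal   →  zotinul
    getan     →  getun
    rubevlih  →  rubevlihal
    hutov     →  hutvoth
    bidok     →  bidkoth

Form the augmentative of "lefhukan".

hunnor and timir both end in -r yet inflect differently (hunnroth, timiral), so the final letter is not what conditions the rule; the last vowel is.
"lefhukan" has last vowel 'a'. The stems whose last vowel is 'a' (getan → getun, lofisran → lofisrun, zotinal → zotinul) change the last vowel to 'u'.
The other patterns: stems whose last vowel is 'o' delete the last vowel and add -oth; stems whose last vowel is 'i' add -al; stems whose last vowel is 'e' or 'u' insert -ib- after the first vowel.
So lefhukan → lefhukun.

lefhukun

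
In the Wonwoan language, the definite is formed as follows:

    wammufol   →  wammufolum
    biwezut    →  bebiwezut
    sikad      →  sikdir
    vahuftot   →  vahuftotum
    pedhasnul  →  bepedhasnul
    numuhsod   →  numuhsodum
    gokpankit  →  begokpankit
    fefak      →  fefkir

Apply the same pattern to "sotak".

sikad and numuhsod both end in -d yet inflect differently (sikdir, numuhsodum), so the final letter is not what conditions the rule; the last vowel is.
"sotak" has last vowel 'a'. The stems whose last vowel is 'a' (sikad → sikdir, fefak → fefkir) delete the last vowel and add -ir.
The other patterns: stems whose last vowel is 'o' add -um; stems whose last vowel is 'i' or 'u' add the prefix be-.
So sotak → sotkir.

sotkir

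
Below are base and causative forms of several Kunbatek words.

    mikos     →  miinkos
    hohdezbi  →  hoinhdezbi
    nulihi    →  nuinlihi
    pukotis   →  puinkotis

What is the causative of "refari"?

Every pair shown (mikos → miinkos, hohdezbi → hoinhdezbi, nulihi → nuinlihi, …) follows the same rule: insert -in- after the first vowel.
So refari → reinfari.

reinfari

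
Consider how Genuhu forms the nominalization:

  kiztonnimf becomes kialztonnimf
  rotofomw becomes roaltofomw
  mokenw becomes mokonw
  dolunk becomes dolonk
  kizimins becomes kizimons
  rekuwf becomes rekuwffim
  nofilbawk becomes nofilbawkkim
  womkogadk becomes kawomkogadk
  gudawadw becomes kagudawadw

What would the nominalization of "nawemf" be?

naalwemf

rotofomw and mokenw both end in -w yet inflect differently (roaltofomw, mokonw), so the final letter is not what conditions the rule; the second-to-last letter is.
"nawemf" has second-to-last letter 'm'. The stems whose second-to-last letter is 'm' (kiztonnimf → kialztonnimf, rotofomw → roaltofomw) insert -al- after the first vowel.
The other patterns: stems whose second-to-last letter is 'n' change the last vowel to 'o'; stems whose second-to-last letter is 'w' double the final consonant and add -im; stems whose second-to-last letter is 'd' add the prefix ka-.
So nawemf → naalwemf.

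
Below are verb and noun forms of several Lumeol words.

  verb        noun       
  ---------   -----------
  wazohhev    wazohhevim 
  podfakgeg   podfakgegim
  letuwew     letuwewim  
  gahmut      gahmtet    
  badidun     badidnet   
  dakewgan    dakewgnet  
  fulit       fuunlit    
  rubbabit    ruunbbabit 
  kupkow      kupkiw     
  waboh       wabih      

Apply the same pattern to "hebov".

"hebov" has last vowel 'o'. The stems whose last vowel is 'o' (kupkow → kupkiw, waboh → wabih) change the last vowel to 'i'.
So hebov → hebiv.

hebiv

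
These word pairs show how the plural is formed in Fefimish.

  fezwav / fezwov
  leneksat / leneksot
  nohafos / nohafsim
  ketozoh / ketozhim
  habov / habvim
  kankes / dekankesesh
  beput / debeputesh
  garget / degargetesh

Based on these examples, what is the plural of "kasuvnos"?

kasuvnsim

"kasuvnos" has last vowel 'o'. The stems whose last vowel is 'o' (nohafos → nohafsim, ketozoh → ketozhim, habov → habvim) delete the last vowel and add -im.
The other patterns: stems whose last vowel is 'a' change the last vowel to 'o'; stems whose last vowel is 'e' or 'u' add de- … -esh around the stem.
So kasuvnos → kasuvnsim.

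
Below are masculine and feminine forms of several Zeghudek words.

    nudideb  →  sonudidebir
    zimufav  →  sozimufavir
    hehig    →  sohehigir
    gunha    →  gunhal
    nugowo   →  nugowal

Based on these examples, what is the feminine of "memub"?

zimufav and gunha both have last vowel 'a' yet inflect differently (sozimufavir, gunhal), so the last vowel is not what conditions the rule; whether the stem ends in a vowel or a consonant is.
"memub" ends in a consonant. The stems ending in a consonant (nudideb → sonudidebir, zimufav → sozimufavir, hehig → sohehigir) add so- … -ir around the stem.
So memub → somemubir.

somemubir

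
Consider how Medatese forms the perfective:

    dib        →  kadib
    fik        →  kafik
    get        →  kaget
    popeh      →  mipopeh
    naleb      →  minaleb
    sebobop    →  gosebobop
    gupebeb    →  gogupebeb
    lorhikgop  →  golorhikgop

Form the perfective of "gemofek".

"gemofek" has 3 vowels. The stems with 3 vowels (sebobop → gosebobop, gupebeb → gogupebeb, lorhikgop → golorhikgop) add the prefix go-.
The other patterns: stems with 1 vowel add the prefix ka-; stems with 2 vowels add the prefix mi-.
So gemofek → gogemofek.

gogemofek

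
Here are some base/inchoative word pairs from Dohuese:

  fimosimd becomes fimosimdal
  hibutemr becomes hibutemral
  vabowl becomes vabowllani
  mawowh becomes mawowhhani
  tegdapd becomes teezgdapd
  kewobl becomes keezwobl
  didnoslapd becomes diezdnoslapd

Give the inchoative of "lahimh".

"lahimh" has second-to-last letter 'm'. The stems whose second-to-last letter is 'm' (hibutemr → hibutemral, fimosimd → fimosimdal) add -al.
So lahimh → lahimhal.

lahimhal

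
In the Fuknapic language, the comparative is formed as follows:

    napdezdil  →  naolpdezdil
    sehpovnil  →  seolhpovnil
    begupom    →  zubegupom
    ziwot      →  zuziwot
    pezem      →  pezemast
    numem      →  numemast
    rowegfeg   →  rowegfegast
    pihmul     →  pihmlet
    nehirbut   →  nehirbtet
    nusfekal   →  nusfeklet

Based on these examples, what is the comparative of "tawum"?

tawmet

"tawum" has last vowel 'u'. The stems whose last vowel is 'u' (pihmul → pihmlet, nehirbut → nehirbtet) delete the last vowel and add -et.
So tawum → tawmet.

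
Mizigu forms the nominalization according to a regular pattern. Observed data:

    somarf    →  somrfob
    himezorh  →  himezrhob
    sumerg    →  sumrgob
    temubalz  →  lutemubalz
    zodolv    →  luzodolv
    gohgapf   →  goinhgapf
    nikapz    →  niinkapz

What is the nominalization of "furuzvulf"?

"furuzvulf" has second-to-last letter 'l'. The stems whose second-to-last letter is 'l' (temubalz → lutemubalz, zodolv → luzodolv) add the prefix lu-.
The other patterns: stems whose second-to-last letter is 'r' delete the last vowel and add -ob; stems whose second-to-last letter is 'p' insert -in- after the first vowel.
So furuzvulf → lufuruzvulf.

lufuruzvulf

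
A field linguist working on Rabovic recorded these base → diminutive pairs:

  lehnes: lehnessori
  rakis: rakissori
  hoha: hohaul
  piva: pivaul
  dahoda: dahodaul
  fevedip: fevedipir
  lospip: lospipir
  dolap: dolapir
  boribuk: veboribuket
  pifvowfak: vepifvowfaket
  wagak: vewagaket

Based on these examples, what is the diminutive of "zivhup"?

zivhupir

"zivhup" ends in -p. The stems ending in -p (fevedip → fevedipir, lospip → lospipir, dolap → dolapir) add -ir.
The other patterns: stems ending in -s double the final consonant and add -ori; stems ending in -a add -ul; stems ending in -k add ve- … -et around the stem.
So zivhup → zivhupir.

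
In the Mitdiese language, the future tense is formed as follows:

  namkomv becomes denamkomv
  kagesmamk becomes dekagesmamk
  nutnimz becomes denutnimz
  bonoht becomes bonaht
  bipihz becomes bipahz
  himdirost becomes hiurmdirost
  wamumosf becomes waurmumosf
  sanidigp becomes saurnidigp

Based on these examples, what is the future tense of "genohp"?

genahp

nutnimz and bipihz both end in -z yet inflect differently (denutnimz, bipahz), so the final letter is not what conditions the rule; the second-to-last letter is.
"genohp" has second-to-last letter 'h'. The stems whose second-to-last letter is 'h' (bonoht → bonaht, bipihz → bipahz) change the last vowel to 'a'.
The other patterns: stems whose second-to-last letter is 'm' add the prefix de-; stems whose second-to-last letter is 'g' or 's' insert -ur- after the first vowel.
So genohp → genahp.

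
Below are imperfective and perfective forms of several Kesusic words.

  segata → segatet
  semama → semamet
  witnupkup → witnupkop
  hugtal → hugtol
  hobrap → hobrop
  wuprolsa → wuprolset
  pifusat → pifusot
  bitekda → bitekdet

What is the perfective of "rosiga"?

rosiget

"rosiga" ends in -a. The stems ending in -a (wuprolsa → wuprolset, bitekda → bitekdet, semama → semamet) drop the final letter and add -et.
So rosiga → rosiget.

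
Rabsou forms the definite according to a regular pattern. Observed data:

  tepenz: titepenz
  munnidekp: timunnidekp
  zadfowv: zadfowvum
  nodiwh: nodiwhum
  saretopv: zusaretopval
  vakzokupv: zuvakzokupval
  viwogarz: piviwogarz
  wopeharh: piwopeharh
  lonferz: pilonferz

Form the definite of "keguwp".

"keguwp" has second-to-last letter 'w'. The stems whose second-to-last letter is 'w' (zadfowv → zadfowvum, nodiwh → nodiwhum) add -um.
The other patterns: stems whose second-to-last letter is 'k' or 'n' add the prefix ti-; stems whose second-to-last letter is 'p' add zu- … -al around the stem; stems whose second-to-last letter is 'r' add the prefix pi-.
So keguwp → keguwpum.

keguwpum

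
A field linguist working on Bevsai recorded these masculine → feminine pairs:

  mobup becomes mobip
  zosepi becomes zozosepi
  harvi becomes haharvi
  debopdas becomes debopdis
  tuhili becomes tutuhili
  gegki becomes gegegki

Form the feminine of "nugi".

"nugi" ends in -i. The stems ending in -i (tuhili → tutuhili, zosepi → zozosepi, gegki → gegegki) repeat the first consonant+vowel as a prefix.
So nugi → nunugi.

nunugi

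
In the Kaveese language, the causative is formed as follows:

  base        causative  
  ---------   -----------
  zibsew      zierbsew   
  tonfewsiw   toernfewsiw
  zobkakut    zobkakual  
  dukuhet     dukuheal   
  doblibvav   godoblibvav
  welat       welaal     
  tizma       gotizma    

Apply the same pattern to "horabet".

dukuhet and zibsew both have last vowel 'e' yet inflect differently (dukuheal, zierbsew), so the last vowel is not what conditions the rule; the final letter is.
"horabet" ends in -t. The stems ending in -t (welat → welaal, dukuhet → dukuheal, zobkakut → zobkakual) drop the final letter and add -al.
So horabet → horabeal.

horabeal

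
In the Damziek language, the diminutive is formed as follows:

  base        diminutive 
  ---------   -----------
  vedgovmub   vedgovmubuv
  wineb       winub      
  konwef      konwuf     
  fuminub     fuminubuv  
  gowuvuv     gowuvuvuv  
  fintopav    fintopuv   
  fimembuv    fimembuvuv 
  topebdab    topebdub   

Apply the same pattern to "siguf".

fuminub and wineb both end in -b yet inflect differently (fuminubuv, winub), so the final letter is not what conditions the rule; the last vowel is.
"siguf" has last vowel 'u'. The stems whose last vowel is 'u' (fimembuv → fimembuvuv, fuminub → fuminubuv, gowuvuv → gowuvuvuv) add -uv.
The other pattern: stems whose last vowel is 'a' or 'e' change the last vowel to 'u'.
So siguf → sigufuv.

sigufuv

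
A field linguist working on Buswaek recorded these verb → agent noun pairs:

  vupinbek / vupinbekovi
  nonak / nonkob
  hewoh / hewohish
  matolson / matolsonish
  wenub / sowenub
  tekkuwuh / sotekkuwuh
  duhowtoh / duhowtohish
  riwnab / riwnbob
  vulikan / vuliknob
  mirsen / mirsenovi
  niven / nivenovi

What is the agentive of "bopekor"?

bopekorish

niven and vulikan both end in -n yet inflect differently (nivenovi, vuliknob), so the final letter is not what conditions the rule; the last vowel is.
"bopekor" has last vowel 'o'. The stems whose last vowel is 'o' (duhowtoh → duhowtohish, matolson → matolsonish, hewoh → hewohish) add -ish.
So bopekor → bopekorish.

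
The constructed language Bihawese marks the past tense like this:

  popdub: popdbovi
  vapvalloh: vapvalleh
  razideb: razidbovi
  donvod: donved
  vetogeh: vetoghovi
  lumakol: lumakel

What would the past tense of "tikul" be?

"tikul" has last vowel 'u'. The one such stem in the data (popdub → popdbovi) deletes the last vowel and adds -ovi (as do vetogeh, razideb), so the same rule applies.
So tikul → tiklovi.

tiklovi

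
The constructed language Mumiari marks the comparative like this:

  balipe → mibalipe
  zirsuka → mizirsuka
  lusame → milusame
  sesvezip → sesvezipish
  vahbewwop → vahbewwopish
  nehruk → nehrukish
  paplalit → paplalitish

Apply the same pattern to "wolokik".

balipe and sesvezip both have 3 vowels yet inflect differently (mibalipe, sesvezipish), so the number of vowels is not what conditions the rule; whether the stem ends in a vowel or a consonant is.
"wolokik" ends in a consonant. The stems ending in a consonant (sesvezip → sesvezipish, vahbewwop → vahbewwopish, nehruk → nehrukish) add -ish.
The other pattern: stems ending in a vowel add the prefix mi-.
So wolokik → wolokikish.

wolokikish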